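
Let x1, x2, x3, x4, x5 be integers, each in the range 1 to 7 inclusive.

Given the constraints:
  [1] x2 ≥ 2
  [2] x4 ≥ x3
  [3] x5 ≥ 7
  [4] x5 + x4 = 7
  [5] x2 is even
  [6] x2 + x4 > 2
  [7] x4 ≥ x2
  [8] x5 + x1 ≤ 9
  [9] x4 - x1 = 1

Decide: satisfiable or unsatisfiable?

From constraint 3: x5 ≥ 7. From constraints 1 and 7: x4 ≥ x2 ≥ 2. Hence x5 + x4 ≥ 9. But constraint 4 requires x5 + x4 = 7, and 7 < 9. Contradiction.

Unsatisfiable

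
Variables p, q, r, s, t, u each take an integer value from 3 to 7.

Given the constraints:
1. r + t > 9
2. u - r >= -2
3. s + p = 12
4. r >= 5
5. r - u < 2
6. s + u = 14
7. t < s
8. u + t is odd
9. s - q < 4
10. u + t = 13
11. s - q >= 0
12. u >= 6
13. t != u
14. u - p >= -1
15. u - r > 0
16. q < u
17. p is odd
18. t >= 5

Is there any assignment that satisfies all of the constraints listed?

Setting (p, q, r, s, t, u) = (5, 4, 6, 7, 6, 7) satisfies everything: constraint 1: r + t = 12; constraint 2: u - r = 1; constraint 3: s + p = 12, and the others follow.

Satisfiable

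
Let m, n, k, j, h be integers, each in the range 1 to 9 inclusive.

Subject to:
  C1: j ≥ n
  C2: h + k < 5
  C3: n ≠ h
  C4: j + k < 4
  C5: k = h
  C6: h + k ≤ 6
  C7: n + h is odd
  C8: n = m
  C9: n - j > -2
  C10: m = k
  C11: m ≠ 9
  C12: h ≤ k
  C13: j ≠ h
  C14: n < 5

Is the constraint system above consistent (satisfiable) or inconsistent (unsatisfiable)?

Unsatisfiable

From constraints 5, 8, and 10, n = m = k = h, so n = h. But constraint 3 says n ≠ h. Contradiction.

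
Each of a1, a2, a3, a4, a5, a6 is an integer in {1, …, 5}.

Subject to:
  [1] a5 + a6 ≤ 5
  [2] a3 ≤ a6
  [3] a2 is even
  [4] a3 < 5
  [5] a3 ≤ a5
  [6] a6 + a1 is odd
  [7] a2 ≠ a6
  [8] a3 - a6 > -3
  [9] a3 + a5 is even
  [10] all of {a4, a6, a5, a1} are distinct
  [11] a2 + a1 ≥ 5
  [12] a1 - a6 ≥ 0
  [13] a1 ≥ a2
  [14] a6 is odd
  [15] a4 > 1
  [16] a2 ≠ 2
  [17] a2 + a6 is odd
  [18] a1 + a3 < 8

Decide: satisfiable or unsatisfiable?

Try a1 = 4, a2 = 4, a3 = 1, a4 = 5, a5 = 3, a6 = 1.
Check constraint 1: a5 + a6 = 4; constraint 8: a3 - a6 = 0; constraint 11: a2 + a1 = 8. The remaining constraints are straightforward to verify.

Satisfiable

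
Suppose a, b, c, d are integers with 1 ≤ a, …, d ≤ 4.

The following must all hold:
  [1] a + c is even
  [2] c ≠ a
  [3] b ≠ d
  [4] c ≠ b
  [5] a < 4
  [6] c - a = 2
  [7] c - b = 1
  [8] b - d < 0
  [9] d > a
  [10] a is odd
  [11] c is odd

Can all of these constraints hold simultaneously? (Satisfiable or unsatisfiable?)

Satisfiable

Take a = 1, b = 2, c = 3, d = 3. Then constraint 6: c - a = 2; constraint 7: c - b = 1; constraint 8: b - d = -1, and every other listed constraint is also met.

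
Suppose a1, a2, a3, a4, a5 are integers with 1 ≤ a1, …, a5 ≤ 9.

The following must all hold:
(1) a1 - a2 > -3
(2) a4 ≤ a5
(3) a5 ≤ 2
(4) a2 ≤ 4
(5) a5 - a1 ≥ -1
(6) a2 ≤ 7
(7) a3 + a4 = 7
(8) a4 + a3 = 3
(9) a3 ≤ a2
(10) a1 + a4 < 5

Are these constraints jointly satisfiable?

From constraints 4 and 9: a3 ≤ a2 ≤ 4. From constraints 2 and 3: a4 ≤ a5 ≤ 2. Hence a3 + a4 ≤ 6. But constraint 7 requires a3 + a4 = 7, and 7 > 6. Contradiction.

Unsatisfiable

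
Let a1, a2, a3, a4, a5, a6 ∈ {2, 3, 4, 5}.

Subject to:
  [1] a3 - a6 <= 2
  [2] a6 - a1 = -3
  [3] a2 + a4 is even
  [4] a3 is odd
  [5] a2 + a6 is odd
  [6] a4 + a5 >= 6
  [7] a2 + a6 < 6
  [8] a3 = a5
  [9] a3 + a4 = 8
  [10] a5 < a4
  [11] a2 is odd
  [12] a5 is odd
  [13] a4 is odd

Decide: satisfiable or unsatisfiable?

Take a1 = 5, a2 = 3, a3 = 3, a4 = 5, a5 = 3, a6 = 2. Then constraint 1: a3 - a6 = 1; constraint 2: a6 - a1 = -3, and every other listed constraint is also met.

Satisfiable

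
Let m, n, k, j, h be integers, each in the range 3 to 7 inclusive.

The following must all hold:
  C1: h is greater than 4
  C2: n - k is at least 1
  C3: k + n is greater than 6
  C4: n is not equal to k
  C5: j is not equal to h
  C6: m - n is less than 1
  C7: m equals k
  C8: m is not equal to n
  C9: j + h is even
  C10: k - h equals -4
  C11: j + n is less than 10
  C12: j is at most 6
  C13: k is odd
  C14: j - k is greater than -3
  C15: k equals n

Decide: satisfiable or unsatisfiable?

Unsatisfiable

From constraints 7 and 15, m = k = n, so m = n. But constraint 8 says m ≠ n. Contradiction.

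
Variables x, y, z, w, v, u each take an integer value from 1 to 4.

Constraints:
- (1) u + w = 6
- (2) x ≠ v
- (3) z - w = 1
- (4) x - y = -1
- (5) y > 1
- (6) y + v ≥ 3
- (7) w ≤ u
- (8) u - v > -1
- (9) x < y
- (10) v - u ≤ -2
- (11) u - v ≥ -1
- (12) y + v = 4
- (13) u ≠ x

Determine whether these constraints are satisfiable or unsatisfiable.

Satisfiable

Try x = 2, y = 3, z = 4, w = 3, v = 1, u = 3.
Check constraint 1: u + w = 6; constraint 3: z - w = 1; constraint 4: x - y = -1. The remaining constraints are straightforward to verify.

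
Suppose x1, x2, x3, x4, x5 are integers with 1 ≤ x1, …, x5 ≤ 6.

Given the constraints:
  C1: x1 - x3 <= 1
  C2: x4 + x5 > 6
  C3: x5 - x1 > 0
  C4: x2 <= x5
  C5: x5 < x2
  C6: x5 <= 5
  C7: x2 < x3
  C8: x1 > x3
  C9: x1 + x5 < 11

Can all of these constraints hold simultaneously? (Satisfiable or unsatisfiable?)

Constraints 3, 5, 7, and 8 give x2 < x3, x3 < x1, x1 < x5, x5 < x2. Chaining: x2 < x3 < x1 < x5 < x2, which forces x2 < x2 — impossible.

Unsatisfiable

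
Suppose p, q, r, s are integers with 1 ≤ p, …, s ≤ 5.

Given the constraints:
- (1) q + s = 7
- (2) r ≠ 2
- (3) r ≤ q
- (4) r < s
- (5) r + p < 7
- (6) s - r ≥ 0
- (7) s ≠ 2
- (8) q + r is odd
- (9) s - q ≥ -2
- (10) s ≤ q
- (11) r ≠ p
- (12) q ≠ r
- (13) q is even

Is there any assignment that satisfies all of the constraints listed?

Take p = 5, q = 4, r = 1, s = 3. Then constraint 1: q + s = 7; constraint 5: r + p = 6; constraint 6: s - r = 2, and every other listed constraint is also met.

Satisfiable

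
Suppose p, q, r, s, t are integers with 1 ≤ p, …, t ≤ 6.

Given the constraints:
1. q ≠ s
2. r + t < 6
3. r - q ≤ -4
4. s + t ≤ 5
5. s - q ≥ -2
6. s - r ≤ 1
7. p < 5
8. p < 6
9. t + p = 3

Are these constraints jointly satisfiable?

Unsatisfiable

Constraints 3, 5, and 6 give s − q ≥ -2, q − r ≥ 4, r − s ≥ -1.
Adding all 3 inequalities: the left sides telescope to 0, and the right sides sum to (-2) + 4 + (-1) = 1. So 0 ≥ 1, which is false.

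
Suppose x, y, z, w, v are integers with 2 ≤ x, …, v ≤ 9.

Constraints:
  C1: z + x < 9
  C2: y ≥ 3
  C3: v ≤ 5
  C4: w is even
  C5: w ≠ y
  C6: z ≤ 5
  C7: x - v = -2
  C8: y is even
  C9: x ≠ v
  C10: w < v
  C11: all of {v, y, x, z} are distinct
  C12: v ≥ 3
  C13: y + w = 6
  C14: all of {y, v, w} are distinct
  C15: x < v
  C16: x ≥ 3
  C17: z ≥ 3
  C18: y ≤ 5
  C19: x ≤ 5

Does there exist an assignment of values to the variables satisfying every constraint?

Constraints 2, 3, 6, 12, 16, 17, 18, and 19 confine each of v, y, x, z to the 3 values {3, …, 5}.
Constraint 11 requires all 4 of them to be distinct, but only 3 values are available — impossible by the pigeonhole principle.

Unsatisfiable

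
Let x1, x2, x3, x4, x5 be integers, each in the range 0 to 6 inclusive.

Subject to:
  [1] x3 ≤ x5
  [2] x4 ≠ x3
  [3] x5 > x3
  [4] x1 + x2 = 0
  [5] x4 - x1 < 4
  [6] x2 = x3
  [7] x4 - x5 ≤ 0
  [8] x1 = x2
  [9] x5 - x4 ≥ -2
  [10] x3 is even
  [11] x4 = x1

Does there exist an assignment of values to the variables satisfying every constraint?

Unsatisfiable

From constraints 6, 8, and 11, x4 = x1 = x2 = x3, so x4 = x3. But constraint 2 says x4 ≠ x3. Contradiction.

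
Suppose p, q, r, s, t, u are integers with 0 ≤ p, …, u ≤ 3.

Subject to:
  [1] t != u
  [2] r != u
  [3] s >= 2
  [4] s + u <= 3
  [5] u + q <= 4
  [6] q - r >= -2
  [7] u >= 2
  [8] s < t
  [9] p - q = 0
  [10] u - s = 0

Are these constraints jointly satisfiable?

From constraint 3: s ≥ 2. From constraint 7: u ≥ 2. Hence s + u ≥ 4. But constraint 4 requires s + u ≤ 3, and 3 < 4. Contradiction.

Unsatisfiable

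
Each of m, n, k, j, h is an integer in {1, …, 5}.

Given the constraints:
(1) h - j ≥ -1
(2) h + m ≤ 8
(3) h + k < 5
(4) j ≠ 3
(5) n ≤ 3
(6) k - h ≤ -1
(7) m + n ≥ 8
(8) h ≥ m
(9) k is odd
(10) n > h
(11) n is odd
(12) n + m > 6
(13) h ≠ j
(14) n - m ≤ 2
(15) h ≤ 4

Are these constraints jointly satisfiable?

Unsatisfiable

From constraints 8 and 15: m ≤ h ≤ 4. From constraint 5: n ≤ 3. Hence m + n ≤ 7. But constraint 7 requires m + n ≥ 8, and 8 > 7. Contradiction.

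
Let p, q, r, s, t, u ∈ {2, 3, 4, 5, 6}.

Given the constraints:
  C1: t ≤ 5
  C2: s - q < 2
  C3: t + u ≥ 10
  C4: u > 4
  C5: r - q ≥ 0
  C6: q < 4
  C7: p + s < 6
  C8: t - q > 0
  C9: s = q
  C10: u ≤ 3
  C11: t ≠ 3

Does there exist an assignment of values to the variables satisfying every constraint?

From constraint 1: t ≤ 5. From constraint 10: u ≤ 3. Hence t + u ≤ 8. But constraint 3 requires t + u ≥ 10, and 10 > 8. Contradiction.

Unsatisfiable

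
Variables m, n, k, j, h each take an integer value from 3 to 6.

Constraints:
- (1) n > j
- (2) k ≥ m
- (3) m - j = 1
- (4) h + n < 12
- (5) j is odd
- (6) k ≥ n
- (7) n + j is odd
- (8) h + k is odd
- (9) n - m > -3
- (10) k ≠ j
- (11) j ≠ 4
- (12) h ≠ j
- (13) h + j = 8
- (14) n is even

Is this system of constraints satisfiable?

Take m = 6, n = 6, k = 6, j = 5, h = 3. Then constraint 3: m - j = 1; constraint 4: h + n = 9; constraint 9: n - m = 0, and every other listed constraint is also met.

Satisfiable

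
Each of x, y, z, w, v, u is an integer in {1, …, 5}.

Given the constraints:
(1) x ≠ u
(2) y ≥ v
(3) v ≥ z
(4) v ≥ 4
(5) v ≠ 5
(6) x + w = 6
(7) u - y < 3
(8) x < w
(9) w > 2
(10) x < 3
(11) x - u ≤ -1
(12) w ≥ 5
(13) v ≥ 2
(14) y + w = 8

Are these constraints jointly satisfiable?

Unsatisfiable

From constraints 2 and 4: y ≥ v ≥ 4. From constraint 12: w ≥ 5. Hence y + w ≥ 9. But constraint 14 requires y + w = 8, and 8 < 9. Contradiction.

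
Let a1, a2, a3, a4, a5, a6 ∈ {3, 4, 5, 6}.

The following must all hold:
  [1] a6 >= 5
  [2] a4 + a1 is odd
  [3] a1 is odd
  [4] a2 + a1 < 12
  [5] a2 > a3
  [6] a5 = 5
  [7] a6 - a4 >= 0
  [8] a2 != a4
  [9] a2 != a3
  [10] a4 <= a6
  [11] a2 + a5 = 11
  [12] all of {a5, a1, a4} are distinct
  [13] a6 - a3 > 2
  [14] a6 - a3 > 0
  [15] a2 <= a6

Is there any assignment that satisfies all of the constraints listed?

Setting (a1, a2, a3, a4, a5, a6) = (3, 6, 3, 4, 5, 6) satisfies everything: constraint 4: a2 + a1 = 9; constraint 7: a6 - a4 = 2; constraint 11: a2 + a5 = 11, and the others follow.

Satisfiable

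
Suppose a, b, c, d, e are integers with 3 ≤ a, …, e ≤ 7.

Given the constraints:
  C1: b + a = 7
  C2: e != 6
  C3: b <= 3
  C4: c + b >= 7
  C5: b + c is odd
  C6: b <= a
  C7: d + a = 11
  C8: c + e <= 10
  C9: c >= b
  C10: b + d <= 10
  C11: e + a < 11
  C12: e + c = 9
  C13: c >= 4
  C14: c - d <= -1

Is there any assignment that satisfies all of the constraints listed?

Satisfiable

One satisfying assignment is a = 4, b = 3, c = 4, d = 7, e = 5.
For the less obvious constraints — constraint 1: b + a = 7; constraint 4: c + b = 7 — and the others hold by inspection.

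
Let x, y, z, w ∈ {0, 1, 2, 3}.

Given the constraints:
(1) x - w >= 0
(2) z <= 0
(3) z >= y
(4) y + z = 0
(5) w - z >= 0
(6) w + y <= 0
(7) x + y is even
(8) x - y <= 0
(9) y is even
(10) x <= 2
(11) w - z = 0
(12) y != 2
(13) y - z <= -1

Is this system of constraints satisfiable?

Constraints 1, 5, 8, and 13 give x − w ≥ 0, w − z ≥ 0, z − y ≥ 1, y − x ≥ 0.
Adding all 4 inequalities: the left sides telescope to 0, and the right sides sum to 0 + 0 + 1 + 0 = 1. So 0 ≥ 1, which is false.

Unsatisfiable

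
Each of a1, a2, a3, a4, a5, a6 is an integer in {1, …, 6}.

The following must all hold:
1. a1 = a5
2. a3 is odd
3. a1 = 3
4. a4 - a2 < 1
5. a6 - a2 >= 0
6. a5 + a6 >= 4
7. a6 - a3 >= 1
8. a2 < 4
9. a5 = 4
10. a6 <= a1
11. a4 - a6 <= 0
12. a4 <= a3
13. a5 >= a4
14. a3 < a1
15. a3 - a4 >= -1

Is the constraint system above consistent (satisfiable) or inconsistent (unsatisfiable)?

Unsatisfiable

Constraint 3 fixes a1 = 3 and constraint 9 fixes a5 = 4, but constraint 1 requires a1 = a5. Since 3 ≠ 4, contradiction.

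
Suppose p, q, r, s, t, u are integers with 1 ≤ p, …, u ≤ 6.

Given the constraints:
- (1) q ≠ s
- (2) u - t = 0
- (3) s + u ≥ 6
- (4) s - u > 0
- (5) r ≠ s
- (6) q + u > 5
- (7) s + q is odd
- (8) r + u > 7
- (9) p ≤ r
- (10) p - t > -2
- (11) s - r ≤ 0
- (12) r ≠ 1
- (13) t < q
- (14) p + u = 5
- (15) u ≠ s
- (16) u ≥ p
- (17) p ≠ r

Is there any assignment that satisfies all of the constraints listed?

Try p = 2, q = 4, r = 6, s = 5, t = 3, u = 3.
Check constraint 2: u - t = 0; constraint 3: s + u = 8; constraint 4: s - u = 2. The remaining constraints are straightforward to verify.

Satisfiable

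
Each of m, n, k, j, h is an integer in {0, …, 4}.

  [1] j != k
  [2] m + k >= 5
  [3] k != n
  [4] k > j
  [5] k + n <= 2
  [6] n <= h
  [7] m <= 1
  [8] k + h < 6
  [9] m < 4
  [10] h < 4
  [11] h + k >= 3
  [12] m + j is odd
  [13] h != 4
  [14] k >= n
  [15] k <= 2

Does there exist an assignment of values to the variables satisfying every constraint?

From constraint 7: m ≤ 1. From constraint 15: k ≤ 2. Hence m + k ≤ 3. But constraint 2 requires m + k ≥ 5, and 5 > 3. Contradiction.

Unsatisfiable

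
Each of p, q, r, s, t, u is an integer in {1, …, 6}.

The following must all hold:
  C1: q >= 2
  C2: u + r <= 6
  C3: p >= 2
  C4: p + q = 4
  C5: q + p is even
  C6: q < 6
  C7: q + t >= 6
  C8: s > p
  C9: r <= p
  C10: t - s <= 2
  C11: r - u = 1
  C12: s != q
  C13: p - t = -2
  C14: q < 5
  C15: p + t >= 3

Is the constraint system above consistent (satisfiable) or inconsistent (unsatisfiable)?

Satisfiable

One satisfying assignment is p = 2, q = 2, r = 2, s = 3, t = 4, u = 1.
For the less obvious constraints — constraint 2: u + r = 3; constraint 4: p + q = 4 — and the others hold by inspection.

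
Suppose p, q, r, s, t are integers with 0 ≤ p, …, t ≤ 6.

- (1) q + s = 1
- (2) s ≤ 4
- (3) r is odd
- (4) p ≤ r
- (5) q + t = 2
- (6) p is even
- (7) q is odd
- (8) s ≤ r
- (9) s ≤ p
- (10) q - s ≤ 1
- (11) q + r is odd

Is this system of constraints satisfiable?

Unsatisfiable

Constraint 7 makes q odd and constraint 3 makes r odd, so q + r must be even. Constraint 11 says q + r is odd — contradiction.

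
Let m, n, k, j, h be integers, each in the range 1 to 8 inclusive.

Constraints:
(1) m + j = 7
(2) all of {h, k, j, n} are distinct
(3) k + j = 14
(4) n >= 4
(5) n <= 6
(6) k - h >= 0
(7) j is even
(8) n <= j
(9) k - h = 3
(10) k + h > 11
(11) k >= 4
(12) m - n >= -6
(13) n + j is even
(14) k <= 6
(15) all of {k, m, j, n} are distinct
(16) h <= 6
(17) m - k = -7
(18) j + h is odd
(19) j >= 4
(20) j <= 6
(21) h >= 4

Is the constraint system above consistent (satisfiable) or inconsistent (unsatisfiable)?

Constraints 4, 5, 11, 14, 16, 19, 20, and 21 confine each of h, k, j, n to the 3 values {4, …, 6}.
Constraint 2 requires all 4 of them to be distinct, but only 3 values are available — impossible by the pigeonhole principle.

Unsatisfiable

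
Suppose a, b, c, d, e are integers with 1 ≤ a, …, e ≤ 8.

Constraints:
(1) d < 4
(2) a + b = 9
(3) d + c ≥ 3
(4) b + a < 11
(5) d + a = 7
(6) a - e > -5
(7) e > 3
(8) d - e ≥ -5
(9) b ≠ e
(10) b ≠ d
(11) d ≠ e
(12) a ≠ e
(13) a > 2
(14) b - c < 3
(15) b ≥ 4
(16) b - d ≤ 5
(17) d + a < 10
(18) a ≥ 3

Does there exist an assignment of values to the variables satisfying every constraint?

The assignment a = 4, b = 5, c = 3, d = 3, e = 8 works:
  constraint 2 holds since a + b = 9.
  constraint 3 holds since d + c = 6.
  constraint 4 holds since b + a = 9.
The rest check out directly.

Satisfiable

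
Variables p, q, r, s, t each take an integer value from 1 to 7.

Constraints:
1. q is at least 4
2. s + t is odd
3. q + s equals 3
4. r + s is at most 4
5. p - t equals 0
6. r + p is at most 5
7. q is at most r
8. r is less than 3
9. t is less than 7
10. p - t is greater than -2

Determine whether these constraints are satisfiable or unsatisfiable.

From constraints 1 and 7: r ≥ q and q ≥ 4, so r ≥ 4. From constraint 8: r ≤ 2. But 2 < 4, so no value of r works.

Unsatisfiable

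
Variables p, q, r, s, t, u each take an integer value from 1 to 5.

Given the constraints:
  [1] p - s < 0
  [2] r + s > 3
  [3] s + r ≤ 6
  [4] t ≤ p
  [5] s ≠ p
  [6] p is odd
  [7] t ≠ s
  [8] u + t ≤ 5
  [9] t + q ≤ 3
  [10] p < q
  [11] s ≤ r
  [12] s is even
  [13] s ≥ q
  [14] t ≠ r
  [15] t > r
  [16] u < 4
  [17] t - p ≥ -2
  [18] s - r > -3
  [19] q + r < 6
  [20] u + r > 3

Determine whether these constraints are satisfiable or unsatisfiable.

Constraints 4, 10, 11, 13, and 15 give t ≤ p, p < q, q ≤ s, s ≤ r, r < t. Chaining: t ≤ p < q ≤ s ≤ r < t, which forces t < t — impossible.

Unsatisfiable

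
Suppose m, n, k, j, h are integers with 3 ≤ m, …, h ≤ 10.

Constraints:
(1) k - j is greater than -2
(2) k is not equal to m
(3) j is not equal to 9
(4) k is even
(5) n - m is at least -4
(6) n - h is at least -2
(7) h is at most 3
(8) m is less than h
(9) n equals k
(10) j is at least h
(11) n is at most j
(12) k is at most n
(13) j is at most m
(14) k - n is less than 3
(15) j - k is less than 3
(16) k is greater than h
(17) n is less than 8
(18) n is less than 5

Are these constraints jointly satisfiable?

Constraints 8, 11, 12, 13, and 16 give m < h, h < k, k ≤ n, n ≤ j, j ≤ m. Chaining: m < h < k ≤ n ≤ j ≤ m, which forces m < m — impossible.

Unsatisfiable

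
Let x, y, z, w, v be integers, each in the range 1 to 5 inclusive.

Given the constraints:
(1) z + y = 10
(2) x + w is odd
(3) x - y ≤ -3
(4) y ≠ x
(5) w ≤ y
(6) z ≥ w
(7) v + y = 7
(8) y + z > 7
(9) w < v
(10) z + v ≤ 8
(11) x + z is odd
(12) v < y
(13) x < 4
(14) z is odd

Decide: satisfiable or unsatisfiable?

The assignment x = 2, y = 5, z = 5, w = 1, v = 2 works:
  constraint 1 holds since z + y = 10.
  constraint 3 holds since x - y = -3.
  constraint 7 holds since v + y = 7.
The rest check out directly.

Satisfiable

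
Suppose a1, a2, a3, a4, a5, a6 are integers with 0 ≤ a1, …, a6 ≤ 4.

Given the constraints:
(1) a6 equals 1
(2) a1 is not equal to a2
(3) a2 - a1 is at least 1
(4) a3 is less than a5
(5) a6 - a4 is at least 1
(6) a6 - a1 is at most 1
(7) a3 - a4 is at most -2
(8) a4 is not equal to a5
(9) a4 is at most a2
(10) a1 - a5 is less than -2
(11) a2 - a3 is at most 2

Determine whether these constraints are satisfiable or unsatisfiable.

Constraints 3, 5, 6, 7, and 11 give a3 − a2 ≥ -2, a2 − a1 ≥ 1, a1 − a6 ≥ -1, a6 − a4 ≥ 1, a4 − a3 ≥ 2.
Adding all 5 inequalities: the left sides telescope to 0, and the right sides sum to (-2) + 1 + (-1) + 1 + 2 = 1. So 0 ≥ 1, which is false.

Unsatisfiable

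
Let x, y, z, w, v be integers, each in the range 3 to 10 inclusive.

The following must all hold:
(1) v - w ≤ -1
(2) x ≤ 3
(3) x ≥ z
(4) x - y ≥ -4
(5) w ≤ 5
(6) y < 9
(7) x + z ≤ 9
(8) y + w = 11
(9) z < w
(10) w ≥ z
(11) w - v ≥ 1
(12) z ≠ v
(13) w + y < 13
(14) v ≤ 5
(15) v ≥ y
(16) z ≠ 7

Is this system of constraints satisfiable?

From constraints 14 and 15: y ≤ v ≤ 5. From constraint 5: w ≤ 5. Hence y + w ≤ 10. But constraint 8 requires y + w = 11, and 11 > 10. Contradiction.

Unsatisfiable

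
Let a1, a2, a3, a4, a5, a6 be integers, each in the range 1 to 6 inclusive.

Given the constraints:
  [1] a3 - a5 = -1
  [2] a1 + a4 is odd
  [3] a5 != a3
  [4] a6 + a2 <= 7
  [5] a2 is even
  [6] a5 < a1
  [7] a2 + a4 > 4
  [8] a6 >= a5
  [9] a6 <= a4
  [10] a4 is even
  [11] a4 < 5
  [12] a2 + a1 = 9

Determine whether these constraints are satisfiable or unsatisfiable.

One satisfying assignment is a1 = 5, a2 = 4, a3 = 1, a4 = 2, a5 = 2, a6 = 2.
For the less obvious constraints — constraint 1: a3 - a5 = -1; constraint 4: a6 + a2 = 6; constraint 7: a2 + a4 = 6 — and the others hold by inspection.

Satisfiable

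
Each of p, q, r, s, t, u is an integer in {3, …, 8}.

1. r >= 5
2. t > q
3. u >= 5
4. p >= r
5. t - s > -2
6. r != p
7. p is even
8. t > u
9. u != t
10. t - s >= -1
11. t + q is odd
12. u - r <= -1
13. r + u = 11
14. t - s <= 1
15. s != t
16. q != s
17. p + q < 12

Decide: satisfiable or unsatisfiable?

Satisfiable

Take p = 8, q = 3, r = 6, s = 7, t = 6, u = 5. Then constraint 5: t - s = -1; constraint 10: t - s = -1; constraint 12: u - r = -1, and every other listed constraint is also met.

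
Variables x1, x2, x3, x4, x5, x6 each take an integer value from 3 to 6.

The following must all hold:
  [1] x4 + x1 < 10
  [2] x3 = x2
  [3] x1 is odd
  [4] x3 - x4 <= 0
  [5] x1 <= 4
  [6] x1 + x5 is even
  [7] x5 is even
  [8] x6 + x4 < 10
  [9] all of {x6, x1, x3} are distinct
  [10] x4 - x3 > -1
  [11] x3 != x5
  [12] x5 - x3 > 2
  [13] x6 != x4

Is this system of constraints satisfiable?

Unsatisfiable

Constraint 3 makes x1 odd and constraint 7 makes x5 even, so x1 + x5 must be odd. Constraint 6 says x1 + x5 is even — contradiction.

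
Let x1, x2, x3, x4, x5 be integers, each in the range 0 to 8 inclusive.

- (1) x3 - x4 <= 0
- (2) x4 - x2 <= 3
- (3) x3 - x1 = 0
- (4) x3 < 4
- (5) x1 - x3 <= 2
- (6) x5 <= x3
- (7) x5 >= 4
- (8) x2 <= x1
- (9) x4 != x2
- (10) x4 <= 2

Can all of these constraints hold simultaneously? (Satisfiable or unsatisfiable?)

Unsatisfiable

From constraints 6 and 7: x3 ≥ x5 and x5 ≥ 4, so x3 ≥ 4. From constraint 4: x3 ≤ 3. But 3 < 4, so no value of x3 works.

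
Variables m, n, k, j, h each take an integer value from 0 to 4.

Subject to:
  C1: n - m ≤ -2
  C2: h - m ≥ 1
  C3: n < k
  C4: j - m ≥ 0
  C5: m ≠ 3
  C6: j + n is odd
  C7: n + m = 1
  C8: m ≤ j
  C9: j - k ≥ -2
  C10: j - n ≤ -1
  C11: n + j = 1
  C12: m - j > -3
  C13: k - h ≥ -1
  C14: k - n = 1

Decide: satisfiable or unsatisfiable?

Unsatisfiable

Constraints 1, 2, 9, 10, and 13 give j − k ≥ -2, k − h ≥ -1, h − m ≥ 1, m − n ≥ 2, n − j ≥ 1.
Adding all 5 inequalities: the left sides telescope to 0, and the right sides sum to (-2) + (-1) + 1 + 2 + 1 = 1. So 0 ≥ 1, which is false.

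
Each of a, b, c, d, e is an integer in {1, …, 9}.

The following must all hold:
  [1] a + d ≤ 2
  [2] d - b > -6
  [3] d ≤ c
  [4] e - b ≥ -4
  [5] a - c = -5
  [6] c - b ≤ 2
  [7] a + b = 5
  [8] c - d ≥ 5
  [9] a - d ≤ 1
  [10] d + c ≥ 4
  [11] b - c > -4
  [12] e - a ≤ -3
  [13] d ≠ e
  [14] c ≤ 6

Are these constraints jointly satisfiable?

Constraints 4, 6, 8, 9, and 12 give e − b ≥ -4, b − c ≥ -2, c − d ≥ 5, d − a ≥ -1, a − e ≥ 3.
Adding all 5 inequalities: the left sides telescope to 0, and the right sides sum to (-4) + (-2) + 5 + (-1) + 3 = 1. So 0 ≥ 1, which is false.

Unsatisfiable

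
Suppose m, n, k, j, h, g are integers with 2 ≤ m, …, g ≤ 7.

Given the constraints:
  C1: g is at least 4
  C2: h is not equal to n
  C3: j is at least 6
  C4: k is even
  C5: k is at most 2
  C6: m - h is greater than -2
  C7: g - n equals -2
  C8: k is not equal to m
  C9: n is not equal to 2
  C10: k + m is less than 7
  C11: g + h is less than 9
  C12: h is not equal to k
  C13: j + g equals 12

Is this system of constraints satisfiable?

Satisfiable

The assignment m = 3, n = 7, k = 2, j = 7, h = 3, g = 5 works:
  constraint 6 holds since m - h = 0.
  constraint 7 holds since g - n = -2.
  constraint 10 holds since k + m = 5.
The rest check out directly.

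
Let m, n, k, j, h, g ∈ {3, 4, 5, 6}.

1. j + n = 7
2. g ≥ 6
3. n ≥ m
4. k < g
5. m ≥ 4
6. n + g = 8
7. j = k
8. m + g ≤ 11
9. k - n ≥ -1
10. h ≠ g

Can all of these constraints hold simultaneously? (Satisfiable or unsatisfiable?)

Unsatisfiable

From constraints 3 and 5: n ≥ m ≥ 4. From constraint 2: g ≥ 6. Hence n + g ≥ 10. But constraint 6 requires n + g = 8, and 8 < 10. Contradiction.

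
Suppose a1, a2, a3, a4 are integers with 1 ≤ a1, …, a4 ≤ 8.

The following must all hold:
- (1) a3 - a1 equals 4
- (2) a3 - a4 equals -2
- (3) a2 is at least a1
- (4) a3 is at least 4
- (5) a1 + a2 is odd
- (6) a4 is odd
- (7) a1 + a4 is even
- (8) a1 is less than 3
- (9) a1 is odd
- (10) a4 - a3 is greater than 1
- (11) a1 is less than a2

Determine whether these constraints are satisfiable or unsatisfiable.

Satisfiable

Try a1 = 1, a2 = 2, a3 = 5, a4 = 7.
Check constraint 1: a3 - a1 = 4; constraint 2: a3 - a4 = -2. The remaining constraints are straightforward to verify.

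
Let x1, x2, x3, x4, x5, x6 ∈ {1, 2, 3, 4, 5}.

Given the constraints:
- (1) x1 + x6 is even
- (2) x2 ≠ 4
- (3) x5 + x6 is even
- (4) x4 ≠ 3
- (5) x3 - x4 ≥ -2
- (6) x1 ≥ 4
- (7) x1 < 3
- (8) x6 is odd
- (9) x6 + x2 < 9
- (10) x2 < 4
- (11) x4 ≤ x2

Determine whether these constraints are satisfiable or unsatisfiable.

Unsatisfiable

From constraint 6: x1 ≥ 4. From constraint 7: x1 ≤ 2. But 2 < 4, so no value of x1 works.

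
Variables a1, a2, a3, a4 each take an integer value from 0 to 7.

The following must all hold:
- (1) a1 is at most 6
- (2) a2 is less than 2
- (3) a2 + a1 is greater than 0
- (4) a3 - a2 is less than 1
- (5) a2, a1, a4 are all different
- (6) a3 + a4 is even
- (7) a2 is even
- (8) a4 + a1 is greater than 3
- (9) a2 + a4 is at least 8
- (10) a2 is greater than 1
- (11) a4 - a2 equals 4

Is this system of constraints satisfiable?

From constraint 10: a2 ≥ 2. From constraint 2: a2 ≤ 1. But 1 < 2, so no value of a2 works.

Unsatisfiable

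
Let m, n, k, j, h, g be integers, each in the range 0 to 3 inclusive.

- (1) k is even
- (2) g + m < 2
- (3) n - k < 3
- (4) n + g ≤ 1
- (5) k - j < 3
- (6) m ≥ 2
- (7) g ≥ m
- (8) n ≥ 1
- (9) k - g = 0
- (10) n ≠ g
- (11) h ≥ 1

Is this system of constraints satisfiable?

Unsatisfiable

From constraint 8: n ≥ 1. From constraints 6 and 7: g ≥ m ≥ 2. Hence n + g ≥ 3. But constraint 4 requires n + g ≤ 1, and 1 < 3. Contradiction.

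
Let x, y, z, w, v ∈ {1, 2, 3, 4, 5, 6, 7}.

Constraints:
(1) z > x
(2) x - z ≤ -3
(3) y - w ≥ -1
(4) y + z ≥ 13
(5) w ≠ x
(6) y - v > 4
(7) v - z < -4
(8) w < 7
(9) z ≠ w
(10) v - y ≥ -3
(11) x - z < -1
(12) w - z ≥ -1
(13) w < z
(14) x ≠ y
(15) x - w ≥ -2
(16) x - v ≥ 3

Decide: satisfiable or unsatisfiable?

Unsatisfiable

Constraints 2, 3, 10, 12, and 16 give z − x ≥ 3, x − v ≥ 3, v − y ≥ -3, y − w ≥ -1, w − z ≥ -1.
Adding all 5 inequalities: the left sides telescope to 0, and the right sides sum to 3 + 3 + (-3) + (-1) + (-1) = 1. So 0 ≥ 1, which is false.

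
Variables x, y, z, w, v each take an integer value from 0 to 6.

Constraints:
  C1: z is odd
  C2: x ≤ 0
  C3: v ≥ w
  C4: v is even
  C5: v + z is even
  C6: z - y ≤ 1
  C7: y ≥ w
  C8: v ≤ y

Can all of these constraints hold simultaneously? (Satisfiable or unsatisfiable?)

Unsatisfiable

Constraint 4 makes v even and constraint 1 makes z odd, so v + z must be odd. Constraint 5 says v + z is even — contradiction.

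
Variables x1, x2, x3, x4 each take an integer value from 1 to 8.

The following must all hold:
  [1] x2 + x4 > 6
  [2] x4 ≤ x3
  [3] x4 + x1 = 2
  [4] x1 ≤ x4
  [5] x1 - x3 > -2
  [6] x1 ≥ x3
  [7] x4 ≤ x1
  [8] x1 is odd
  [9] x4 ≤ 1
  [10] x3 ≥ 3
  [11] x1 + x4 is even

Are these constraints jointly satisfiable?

Unsatisfiable

From constraints 6 and 10: x1 ≥ x3 and x3 ≥ 3, so x1 ≥ 3. From constraints 4 and 9: x1 ≤ x4 and x4 ≤ 1, so x1 ≤ 1. But 1 < 3, so no value of x1 works.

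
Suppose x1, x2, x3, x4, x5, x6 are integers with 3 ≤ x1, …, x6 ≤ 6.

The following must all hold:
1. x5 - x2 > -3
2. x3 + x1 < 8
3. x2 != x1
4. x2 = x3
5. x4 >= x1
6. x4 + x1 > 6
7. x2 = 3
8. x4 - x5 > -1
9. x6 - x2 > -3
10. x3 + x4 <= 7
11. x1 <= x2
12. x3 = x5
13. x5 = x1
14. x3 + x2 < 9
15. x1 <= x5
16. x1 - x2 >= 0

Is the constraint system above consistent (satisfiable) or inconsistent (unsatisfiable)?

From constraints 4, 12, and 13, x2 = x3 = x5 = x1, so x2 = x1. But constraint 3 says x2 ≠ x1. Contradiction.

Unsatisfiable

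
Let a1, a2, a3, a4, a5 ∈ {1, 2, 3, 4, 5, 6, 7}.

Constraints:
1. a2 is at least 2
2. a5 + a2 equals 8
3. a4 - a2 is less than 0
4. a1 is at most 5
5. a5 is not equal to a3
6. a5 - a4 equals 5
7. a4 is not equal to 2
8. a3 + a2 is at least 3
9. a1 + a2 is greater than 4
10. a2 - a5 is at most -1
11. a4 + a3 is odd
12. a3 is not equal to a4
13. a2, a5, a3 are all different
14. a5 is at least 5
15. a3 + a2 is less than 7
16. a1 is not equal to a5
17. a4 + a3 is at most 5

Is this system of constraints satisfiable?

Satisfiable

Try a1 = 5, a2 = 2, a3 = 4, a4 = 1, a5 = 6.
Check constraint 2: a5 + a2 = 8; constraint 3: a4 - a2 = -1. The remaining constraints are straightforward to verify.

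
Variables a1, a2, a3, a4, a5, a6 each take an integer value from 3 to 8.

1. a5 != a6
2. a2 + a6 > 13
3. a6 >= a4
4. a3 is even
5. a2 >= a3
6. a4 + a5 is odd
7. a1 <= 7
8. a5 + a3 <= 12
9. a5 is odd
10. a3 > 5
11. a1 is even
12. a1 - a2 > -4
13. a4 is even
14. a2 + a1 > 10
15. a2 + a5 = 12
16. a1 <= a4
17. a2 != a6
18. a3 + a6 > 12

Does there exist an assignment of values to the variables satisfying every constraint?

The assignment a1 = 4, a2 = 7, a3 = 6, a4 = 6, a5 = 5, a6 = 8 works:
  constraint 2 holds since a2 + a6 = 15.
  constraint 8 holds since a5 + a3 = 11.
  constraint 12 holds since a1 - a2 = -3.
The rest check out directly.

Satisfiable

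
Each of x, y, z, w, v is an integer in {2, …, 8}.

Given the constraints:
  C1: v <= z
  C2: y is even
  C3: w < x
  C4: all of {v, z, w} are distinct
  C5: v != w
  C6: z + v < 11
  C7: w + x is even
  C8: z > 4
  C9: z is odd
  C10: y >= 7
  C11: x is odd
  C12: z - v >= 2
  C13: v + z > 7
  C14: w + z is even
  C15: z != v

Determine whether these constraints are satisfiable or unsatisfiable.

Satisfiable

One satisfying assignment is x = 7, y = 8, z = 7, w = 5, v = 2.
For the less obvious constraints — constraint 6: z + v = 9; constraint 12: z - v = 5 — and the others hold by inspection.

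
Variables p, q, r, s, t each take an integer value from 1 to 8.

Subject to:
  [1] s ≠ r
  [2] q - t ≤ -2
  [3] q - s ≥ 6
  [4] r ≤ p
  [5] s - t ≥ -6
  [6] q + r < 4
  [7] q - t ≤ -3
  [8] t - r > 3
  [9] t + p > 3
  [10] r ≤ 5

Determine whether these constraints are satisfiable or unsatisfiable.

Unsatisfiable

Constraints 2, 3, and 5 give s − t ≥ -6, t − q ≥ 2, q − s ≥ 6.
Adding all 3 inequalities: the left sides telescope to 0, and the right sides sum to (-6) + 2 + 6 = 2. So 0 ≥ 2, which is false.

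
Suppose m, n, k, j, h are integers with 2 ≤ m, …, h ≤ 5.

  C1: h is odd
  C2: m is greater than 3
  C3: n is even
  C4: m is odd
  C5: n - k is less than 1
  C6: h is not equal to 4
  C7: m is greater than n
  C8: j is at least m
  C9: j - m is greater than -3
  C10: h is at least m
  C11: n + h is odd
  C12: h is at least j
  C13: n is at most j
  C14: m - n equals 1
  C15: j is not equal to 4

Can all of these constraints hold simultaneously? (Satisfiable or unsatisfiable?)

One satisfying assignment is m = 5, n = 4, k = 5, j = 5, h = 5.
For the less obvious constraints — constraint 5: n - k = -1; constraint 9: j - m = 0 — and the others hold by inspection.

Satisfiable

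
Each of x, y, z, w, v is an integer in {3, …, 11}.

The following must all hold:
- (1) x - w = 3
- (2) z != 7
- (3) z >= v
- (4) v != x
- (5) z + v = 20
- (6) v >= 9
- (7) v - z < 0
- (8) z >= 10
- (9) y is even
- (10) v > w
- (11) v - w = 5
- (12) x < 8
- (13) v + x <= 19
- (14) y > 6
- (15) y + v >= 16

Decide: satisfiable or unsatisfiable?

Satisfiable

The assignment x = 7, y = 10, z = 11, w = 4, v = 9 works:
  constraint 1 holds since x - w = 3.
  constraint 5 holds since z + v = 20.
The rest check out directly.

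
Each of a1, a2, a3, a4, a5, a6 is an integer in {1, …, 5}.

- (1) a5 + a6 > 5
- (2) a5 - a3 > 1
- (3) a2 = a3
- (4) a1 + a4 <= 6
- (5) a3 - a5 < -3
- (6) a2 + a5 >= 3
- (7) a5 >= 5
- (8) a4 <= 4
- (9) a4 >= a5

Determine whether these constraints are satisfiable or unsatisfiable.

Unsatisfiable

From constraint 7: a5 ≥ 5. From constraints 8 and 9: a5 ≤ a4 and a4 ≤ 4, so a5 ≤ 4. But 4 < 5, so no value of a5 works.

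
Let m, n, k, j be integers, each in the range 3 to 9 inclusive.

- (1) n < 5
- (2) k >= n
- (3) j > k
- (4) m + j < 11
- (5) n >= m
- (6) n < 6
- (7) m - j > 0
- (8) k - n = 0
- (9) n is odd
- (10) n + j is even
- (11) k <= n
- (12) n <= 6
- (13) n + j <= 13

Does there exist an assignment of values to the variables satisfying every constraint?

Unsatisfiable

Constraints 2, 3, 5, and 7 give k < j, j < m, m ≤ n, n ≤ k. Chaining: k < j < m ≤ n ≤ k, which forces k < k — impossible.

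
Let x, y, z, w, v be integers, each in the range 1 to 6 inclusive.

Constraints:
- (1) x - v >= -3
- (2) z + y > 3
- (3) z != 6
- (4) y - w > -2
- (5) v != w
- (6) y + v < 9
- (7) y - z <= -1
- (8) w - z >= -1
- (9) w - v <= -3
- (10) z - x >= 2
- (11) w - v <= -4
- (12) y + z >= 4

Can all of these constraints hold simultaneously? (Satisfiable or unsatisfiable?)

Unsatisfiable

Constraints 1, 8, 10, and 11 give x − v ≥ -3, v − w ≥ 4, w − z ≥ -1, z − x ≥ 2.
Adding all 4 inequalities: the left sides telescope to 0, and the right sides sum to (-3) + 4 + (-1) + 2 = 2. So 0 ≥ 2, which is false.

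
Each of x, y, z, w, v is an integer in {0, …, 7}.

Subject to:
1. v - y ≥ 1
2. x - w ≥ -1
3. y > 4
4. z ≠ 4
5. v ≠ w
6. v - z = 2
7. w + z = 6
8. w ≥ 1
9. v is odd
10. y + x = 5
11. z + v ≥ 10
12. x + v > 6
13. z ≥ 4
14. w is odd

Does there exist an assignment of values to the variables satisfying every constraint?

Satisfiable

One satisfying assignment is x = 0, y = 5, z = 5, w = 1, v = 7.
For the less obvious constraints — constraint 1: v - y = 2; constraint 2: x - w = -1 — and the others hold by inspection.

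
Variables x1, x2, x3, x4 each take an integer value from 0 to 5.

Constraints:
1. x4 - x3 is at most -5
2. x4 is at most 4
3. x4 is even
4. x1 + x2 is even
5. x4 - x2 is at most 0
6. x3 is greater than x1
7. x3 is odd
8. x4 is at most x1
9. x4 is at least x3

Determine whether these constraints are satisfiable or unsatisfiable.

Constraints 6, 8, and 9 give x4 ≤ x1, x1 < x3, x3 ≤ x4. Chaining: x4 ≤ x1 < x3 ≤ x4, which forces x4 < x4 — impossible.

Unsatisfiable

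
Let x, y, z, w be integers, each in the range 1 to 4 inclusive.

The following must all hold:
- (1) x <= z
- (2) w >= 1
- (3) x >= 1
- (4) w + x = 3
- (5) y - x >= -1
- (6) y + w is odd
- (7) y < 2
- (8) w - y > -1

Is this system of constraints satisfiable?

One satisfying assignment is x = 1, y = 1, z = 4, w = 2.
For the less obvious constraints — constraint 4: w + x = 3; constraint 5: y - x = 0 — and the others hold by inspection.

Satisfiable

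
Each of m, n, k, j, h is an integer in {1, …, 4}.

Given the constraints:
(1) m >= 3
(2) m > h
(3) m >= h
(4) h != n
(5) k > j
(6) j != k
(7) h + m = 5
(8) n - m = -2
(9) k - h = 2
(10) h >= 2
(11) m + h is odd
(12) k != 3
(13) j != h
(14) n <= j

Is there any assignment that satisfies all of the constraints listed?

One satisfying assignment is m = 3, n = 1, k = 4, j = 3, h = 2.
For the less obvious constraints — constraint 7: h + m = 5; constraint 8: n - m = -2; constraint 9: k - h = 2 — and the others hold by inspection.

Satisfiable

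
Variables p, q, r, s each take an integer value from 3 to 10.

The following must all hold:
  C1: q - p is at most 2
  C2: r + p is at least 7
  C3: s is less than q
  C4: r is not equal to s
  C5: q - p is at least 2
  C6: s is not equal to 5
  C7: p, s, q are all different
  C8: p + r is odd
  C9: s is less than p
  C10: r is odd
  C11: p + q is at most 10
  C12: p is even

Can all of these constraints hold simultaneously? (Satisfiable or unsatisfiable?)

Setting (p, q, r, s) = (4, 6, 5, 3) satisfies everything: constraint 1: q - p = 2; constraint 2: r + p = 9, and the others follow.

Satisfiable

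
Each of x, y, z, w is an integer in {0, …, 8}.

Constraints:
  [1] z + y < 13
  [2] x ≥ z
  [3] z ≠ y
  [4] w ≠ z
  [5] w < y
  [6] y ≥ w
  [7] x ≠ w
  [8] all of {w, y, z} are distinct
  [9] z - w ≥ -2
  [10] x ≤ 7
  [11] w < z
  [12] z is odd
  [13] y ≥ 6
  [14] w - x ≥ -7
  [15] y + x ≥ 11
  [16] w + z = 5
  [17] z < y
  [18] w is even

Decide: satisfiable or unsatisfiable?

Satisfiable

The assignment x = 6, y = 7, z = 3, w = 2 works:
  constraint 1 holds since z + y = 10.
  constraint 9 holds since z - w = 1.
  constraint 14 holds since w - x = -4.
The rest check out directly.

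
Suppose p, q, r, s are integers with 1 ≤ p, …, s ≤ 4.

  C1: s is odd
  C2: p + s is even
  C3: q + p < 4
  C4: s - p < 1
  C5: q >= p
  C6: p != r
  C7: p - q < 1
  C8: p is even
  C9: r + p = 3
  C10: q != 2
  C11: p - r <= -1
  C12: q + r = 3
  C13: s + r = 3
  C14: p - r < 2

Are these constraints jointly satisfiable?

Constraint 8 makes p even and constraint 1 makes s odd, so p + s must be odd. Constraint 2 says p + s is even — contradiction.

Unsatisfiable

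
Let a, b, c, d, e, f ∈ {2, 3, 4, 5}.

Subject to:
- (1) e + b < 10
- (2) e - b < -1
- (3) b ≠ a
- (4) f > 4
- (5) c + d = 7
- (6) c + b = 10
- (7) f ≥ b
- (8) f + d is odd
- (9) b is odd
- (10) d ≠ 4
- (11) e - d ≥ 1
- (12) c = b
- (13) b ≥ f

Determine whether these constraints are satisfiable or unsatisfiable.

One satisfying assignment is a = 4, b = 5, c = 5, d = 2, e = 3, f = 5.
For the less obvious constraints — constraint 1: e + b = 8; constraint 2: e - b = -2; constraint 5: c + d = 7 — and the others hold by inspection.

Satisfiable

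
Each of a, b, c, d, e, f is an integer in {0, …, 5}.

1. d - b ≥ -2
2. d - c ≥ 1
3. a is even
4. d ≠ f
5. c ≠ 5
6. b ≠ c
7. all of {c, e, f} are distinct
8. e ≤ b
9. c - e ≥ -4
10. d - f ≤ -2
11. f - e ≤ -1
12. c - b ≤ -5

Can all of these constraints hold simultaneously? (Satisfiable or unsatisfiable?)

Unsatisfiable

Constraints 1, 9, 10, 11, and 12 give c − e ≥ -4, e − f ≥ 1, f − d ≥ 2, d − b ≥ -2, b − c ≥ 5.
Adding all 5 inequalities: the left sides telescope to 0, and the right sides sum to (-4) + 1 + 2 + (-2) + 5 = 2. So 0 ≥ 2, which is false.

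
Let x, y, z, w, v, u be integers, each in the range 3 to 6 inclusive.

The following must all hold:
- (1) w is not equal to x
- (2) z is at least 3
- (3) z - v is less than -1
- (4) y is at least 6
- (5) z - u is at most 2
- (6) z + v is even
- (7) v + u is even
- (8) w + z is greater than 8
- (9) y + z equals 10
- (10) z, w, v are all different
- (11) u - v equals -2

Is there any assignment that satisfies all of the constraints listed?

Satisfiable

Take x = 3, y = 6, z = 4, w = 5, v = 6, u = 4. Then constraint 3: z - v = -2; constraint 5: z - u = 0; constraint 8: w + z = 9, and every other listed constraint is also met.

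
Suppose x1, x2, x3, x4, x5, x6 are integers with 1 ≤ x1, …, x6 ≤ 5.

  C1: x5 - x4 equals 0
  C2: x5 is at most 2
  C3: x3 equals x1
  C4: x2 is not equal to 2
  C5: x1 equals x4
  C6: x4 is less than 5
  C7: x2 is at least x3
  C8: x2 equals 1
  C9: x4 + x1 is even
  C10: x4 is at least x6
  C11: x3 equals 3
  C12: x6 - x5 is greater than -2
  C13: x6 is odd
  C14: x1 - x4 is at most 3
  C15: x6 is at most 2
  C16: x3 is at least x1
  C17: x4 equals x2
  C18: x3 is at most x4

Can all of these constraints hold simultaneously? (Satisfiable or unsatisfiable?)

Unsatisfiable

Constraint 11 fixes x3 = 3 and constraint 8 fixes x2 = 1. Constraints 3, 5, and 17 give x3 = x1 = x4 = x2, so x3 = x2. But 3 ≠ 1 — contradiction.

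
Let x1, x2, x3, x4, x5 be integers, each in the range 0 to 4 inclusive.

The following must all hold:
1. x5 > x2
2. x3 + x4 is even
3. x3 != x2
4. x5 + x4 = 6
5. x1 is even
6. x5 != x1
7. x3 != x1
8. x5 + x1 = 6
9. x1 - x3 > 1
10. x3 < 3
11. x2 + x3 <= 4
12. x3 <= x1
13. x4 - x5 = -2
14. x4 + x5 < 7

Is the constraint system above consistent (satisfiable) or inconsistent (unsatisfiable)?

Satisfiable

Setting (x1, x2, x3, x4, x5) = (2, 2, 0, 2, 4) satisfies everything: constraint 4: x5 + x4 = 6; constraint 8: x5 + x1 = 6; constraint 9: x1 - x3 = 2, and the others follow.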